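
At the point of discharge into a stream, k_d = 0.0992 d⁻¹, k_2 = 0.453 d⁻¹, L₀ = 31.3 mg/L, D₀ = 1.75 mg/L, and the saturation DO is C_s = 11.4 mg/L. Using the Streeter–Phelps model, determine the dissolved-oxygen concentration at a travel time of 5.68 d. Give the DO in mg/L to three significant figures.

k_d L₀/(k_2−k_d) = 0.0992×31.3/(0.453−0.0992) = 3.105/0.3538 = 8.776 mg/L.
e^(−k_d t) = e^(−0.0992×5.680) = 0.5692; e^(−k_2 t) = e^(−0.453×5.680) = 0.07630.
D = 8.776 × (0.5692 − 0.07630) + 1.75 × 0.07630 = 4.326 + 0.1335 = 4.460 mg/L.
DO = C_s − D = 11.4 − 4.460 = 6.940 mg/L.

DO ≈ 6.94 mg/L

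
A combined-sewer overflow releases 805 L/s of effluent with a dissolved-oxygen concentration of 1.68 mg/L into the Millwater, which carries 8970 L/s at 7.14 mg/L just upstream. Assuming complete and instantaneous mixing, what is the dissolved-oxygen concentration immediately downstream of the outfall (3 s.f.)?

Flow-weighted mixing: C = (Q_r C_r + Q_w C_w)/(Q_r + Q_w)
= (8970×7.14 + 805×1.68)/(8970 + 805) = 65400/9775 = 6.690 mg/L.

6.69 mg/L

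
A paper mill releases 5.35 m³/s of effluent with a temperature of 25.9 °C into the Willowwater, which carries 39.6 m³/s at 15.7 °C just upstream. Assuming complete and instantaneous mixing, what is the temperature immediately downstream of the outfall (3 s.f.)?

Flow-weighted mixing: C = (Q_r C_r + Q_w C_w)/(Q_r + Q_w)
= (39.6×15.7 + 5.35×25.9)/(39.6 + 5.35) = 760.3/44.95 = 16.91 °C.

16.9 °C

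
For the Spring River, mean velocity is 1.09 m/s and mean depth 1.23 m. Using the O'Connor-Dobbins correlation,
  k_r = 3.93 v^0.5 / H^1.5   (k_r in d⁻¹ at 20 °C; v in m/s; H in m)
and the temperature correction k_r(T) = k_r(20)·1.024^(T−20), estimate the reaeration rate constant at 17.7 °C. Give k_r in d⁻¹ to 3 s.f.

k_r(20) = 3.93 × 1.09^0.5 / 1.23^1.5 = 3.93 × 1.044 / 1.364 = 3.008 d⁻¹.
k_r(17.7) = 3.008 × 1.024^(17.7−20) = 3.008 × 0.9469 = 2.848 d⁻¹.

k_r ≈ 2.85 d⁻¹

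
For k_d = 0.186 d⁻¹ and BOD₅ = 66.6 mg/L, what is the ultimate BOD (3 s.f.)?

BOD₅ = L₀(1 − e^(−5k_d)) ⇒ L₀ = BOD₅ / (1 − e^(−5×0.186))
= 66.6 / (1 − 0.3946) = 66.6 / 0.6054 = 110.0 mg/L.

L₀ ≈ 110 mg/L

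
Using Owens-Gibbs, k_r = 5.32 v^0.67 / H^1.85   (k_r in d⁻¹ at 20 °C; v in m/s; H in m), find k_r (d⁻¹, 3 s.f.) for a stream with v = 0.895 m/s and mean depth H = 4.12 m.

k_r ≈ 0.360 d⁻¹

k_r = 5.32 × 0.895^0.67 / 4.12^1.85 = 5.32 × 0.9284 / 13.73 = 0.3598 d⁻¹.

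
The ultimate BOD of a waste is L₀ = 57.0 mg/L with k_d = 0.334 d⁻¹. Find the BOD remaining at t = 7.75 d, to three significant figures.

L_t = L₀ e^(−k_d t) = 57.0 × e^(−0.334×7.75) = 57.0 × 0.07513 = 4.283 mg/L.

L ≈ 4.28 mg/L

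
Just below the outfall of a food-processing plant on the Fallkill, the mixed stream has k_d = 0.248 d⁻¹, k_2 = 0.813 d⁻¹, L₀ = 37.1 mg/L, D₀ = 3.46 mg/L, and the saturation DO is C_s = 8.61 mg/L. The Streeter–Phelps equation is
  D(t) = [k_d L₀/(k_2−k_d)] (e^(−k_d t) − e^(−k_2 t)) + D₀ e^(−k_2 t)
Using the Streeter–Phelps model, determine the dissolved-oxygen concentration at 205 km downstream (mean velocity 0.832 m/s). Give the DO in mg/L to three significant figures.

Travel time t = x/v = 205 km / (0.832 m/s) = 205000 m / 0.832 m/s = 246400 s = 2.852 d.
k_d L₀/(k_2−k_d) = 0.248×37.1/(0.813−0.248) = 9.201/0.5650 = 16.28 mg/L.
e^(−k_d t) = e^(−0.248×2.852) = 0.4930; e^(−k_2 t) = e^(−0.813×2.852) = 0.09842.
D = 16.28 × (0.4930 − 0.09842) + 3.46 × 0.09842 = 6.426 + 0.3405 = 6.766 mg/L.
DO = C_s − D = 8.61 − 6.766 = 1.844 mg/L.

DO ≈ 1.84 mg/L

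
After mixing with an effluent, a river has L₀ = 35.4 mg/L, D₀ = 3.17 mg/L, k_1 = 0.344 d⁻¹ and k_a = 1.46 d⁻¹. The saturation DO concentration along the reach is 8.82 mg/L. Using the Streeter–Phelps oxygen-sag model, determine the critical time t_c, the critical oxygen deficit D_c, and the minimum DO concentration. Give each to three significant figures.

At the critical point dD/dt = 0, so k_1 L₀ e^(−k_1 t) = k_a D. Substituting D(t) from the Streeter–Phelps equation and solving for t gives
t_c = ln[(k_a/k_1)(1 − D₀(k_a−k_1)/(k_1 L₀))] / (k_a−k_1).
Here k_a−k_1 = 1.116 d⁻¹ and 1 − D₀(k_a−k_1)/(k_1 L₀) = 1 − 3.17×1.116/(0.344×35.4) = 0.7095, so
t_c = ln(4.244 × 0.7095) / 1.116 = 1.102 / 1.116 = 0.9878 d.
L(t_c) = L₀ e^(−k_1 t_c) = 35.4 × 0.7119 = 25.20 mg/L, and at the critical point k_a D_c = k_1 L, so D_c = (0.344/1.46) × 25.20 = 5.938 mg/L.
Minimum DO = C_s − D_c = 8.82 − 5.938 = 2.882 mg/L.

t_c ≈ 0.988 d; D_c ≈ 5.94 mg/L; min DO ≈ 2.88 mg/L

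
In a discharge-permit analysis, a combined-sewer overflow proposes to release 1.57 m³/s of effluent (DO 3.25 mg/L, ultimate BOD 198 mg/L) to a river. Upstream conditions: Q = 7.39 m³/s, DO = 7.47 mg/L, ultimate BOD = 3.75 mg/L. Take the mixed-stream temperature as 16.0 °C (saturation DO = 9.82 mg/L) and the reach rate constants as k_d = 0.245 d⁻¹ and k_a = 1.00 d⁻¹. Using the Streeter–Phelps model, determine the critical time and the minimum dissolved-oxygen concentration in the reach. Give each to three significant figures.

Mixed DO = (7.39×7.47 + 1.57×3.25)/(7.39+1.57) = 60.31/8.960 = 6.731 mg/L.
Mixed L₀ = (7.39×3.75 + 1.57×198)/(8.960) = 338.6/8.960 = 37.79 mg/L.
Initial deficit D₀ = C_s − DO₀ = 9.82 − 6.731 = 3.089 mg/L.
t_c = (1/0.7550) ln[(1.00/0.245)(1 − 3.089×0.7550/(0.245×37.79))] = 1.325 × ln(3.053) = 1.478 d.
D_c = (0.245/1.00) × 37.79 × e^(−0.245×1.478) = 0.2450 × 37.79 × 0.6961 = 6.445 mg/L.
Minimum DO = 9.82 − 6.445 = 3.375 mg/L.

t_c ≈ 1.48 d; minimum DO ≈ 3.38 mg/L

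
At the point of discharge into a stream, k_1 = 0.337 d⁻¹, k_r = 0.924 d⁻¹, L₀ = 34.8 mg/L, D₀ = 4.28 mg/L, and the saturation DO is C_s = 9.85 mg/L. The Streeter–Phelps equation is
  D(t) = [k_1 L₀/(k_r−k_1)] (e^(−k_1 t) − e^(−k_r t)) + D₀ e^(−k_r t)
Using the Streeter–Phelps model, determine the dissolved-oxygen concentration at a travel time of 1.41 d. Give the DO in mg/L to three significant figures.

DO ≈ 1.69 mg/L

k_1 L₀/(k_r−k_1) = 0.337×34.8/(0.924−0.337) = 11.73/0.5870 = 19.98 mg/L.
e^(−k_1 t) = e^(−0.337×1.410) = 0.6218; e^(−k_r t) = e^(−0.924×1.410) = 0.2718.
D = 19.98 × (0.6218 − 0.2718) + 4.28 × 0.2718 = 6.993 + 1.163 = 8.156 mg/L.
DO = C_s − D = 9.85 − 8.156 = 1.694 mg/L.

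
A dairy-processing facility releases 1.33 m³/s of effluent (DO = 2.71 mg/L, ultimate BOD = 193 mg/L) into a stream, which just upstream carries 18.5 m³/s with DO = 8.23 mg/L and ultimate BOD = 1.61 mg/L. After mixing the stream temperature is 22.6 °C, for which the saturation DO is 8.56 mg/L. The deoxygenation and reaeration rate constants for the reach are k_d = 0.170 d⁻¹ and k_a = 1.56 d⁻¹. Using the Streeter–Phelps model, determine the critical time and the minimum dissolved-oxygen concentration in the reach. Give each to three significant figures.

Mixed DO = (18.5×8.23 + 1.33×2.71)/(18.5+1.33) = 155.9/19.83 = 7.860 mg/L.
Mixed L₀ = (18.5×1.61 + 1.33×193)/(19.83) = 286.5/19.83 = 14.45 mg/L.
Initial deficit D₀ = C_s − DO₀ = 8.56 − 7.860 = 0.7002 mg/L.
t_c = (1/1.390) ln[(1.56/0.170)(1 − 0.7002×1.390/(0.170×14.45))] = 0.7194 × ln(5.540) = 1.232 d.
D_c = (0.170/1.56) × 14.45 × e^(−0.170×1.232) = 0.1090 × 14.45 × 0.8111 = 1.277 mg/L.
Minimum DO = 8.56 − 1.277 = 7.283 mg/L.

t_c ≈ 1.23 d; minimum DO ≈ 7.28 mg/L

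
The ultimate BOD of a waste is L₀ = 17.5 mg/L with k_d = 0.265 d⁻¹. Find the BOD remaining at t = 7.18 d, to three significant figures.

L_t = L₀ e^(−k_d t) = 17.5 × e^(−0.265×7.18) = 17.5 × 0.1492 = 2.610 mg/L.

L ≈ 2.61 mg/L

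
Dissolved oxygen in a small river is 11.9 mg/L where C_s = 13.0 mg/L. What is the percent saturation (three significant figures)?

% saturation = C/C_s × 100 = 11.9/13.0 × 100 = 91.5 %.

91.5 % saturation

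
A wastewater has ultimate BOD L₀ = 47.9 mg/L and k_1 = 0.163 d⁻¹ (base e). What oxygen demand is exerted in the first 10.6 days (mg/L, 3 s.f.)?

y_t = L₀(1 − e^(−k_1 t)) = 47.9 × (1 − e^(−0.163×10.6))
= 47.9 × (1 − 0.1777) = 47.9 × 0.8223 = 39.39 mg/L.

y ≈ 39.4 mg/L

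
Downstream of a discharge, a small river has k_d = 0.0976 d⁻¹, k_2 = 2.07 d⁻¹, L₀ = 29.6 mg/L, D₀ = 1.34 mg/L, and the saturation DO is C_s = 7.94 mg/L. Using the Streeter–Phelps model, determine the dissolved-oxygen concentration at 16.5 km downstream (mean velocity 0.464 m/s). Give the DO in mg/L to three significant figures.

Travel time t = x/v = 16.5 km / (0.464 m/s) = 16500 m / 0.464 m/s = 35560 s = 0.4116 d.
k_d L₀/(k_2−k_d) = 0.0976×29.6/(2.07−0.0976) = 2.889/1.972 = 1.465 mg/L.
e^(−k_d t) = e^(−0.0976×0.4116) = 0.9606; e^(−k_2 t) = e^(−2.07×0.4116) = 0.4266.
D = 1.465 × (0.9606 − 0.4266) + 1.34 × 0.4266 = 0.7822 + 0.5716 = 1.354 mg/L.
DO = C_s − D = 7.94 − 1.354 = 6.586 mg/L.

DO ≈ 6.59 mg/L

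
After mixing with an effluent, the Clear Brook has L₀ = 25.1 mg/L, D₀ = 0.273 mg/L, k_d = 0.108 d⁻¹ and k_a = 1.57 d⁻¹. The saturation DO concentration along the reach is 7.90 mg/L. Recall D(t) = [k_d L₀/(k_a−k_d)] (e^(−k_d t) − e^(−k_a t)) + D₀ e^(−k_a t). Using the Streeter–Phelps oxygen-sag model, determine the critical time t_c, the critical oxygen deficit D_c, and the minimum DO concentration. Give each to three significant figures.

t_c = [1/(k_a−k_d)] ln[(k_a/k_d)(1 − D₀(k_a−k_d)/(k_d L₀))]
= [1/(1.57−0.108)] ln[(1.57/0.108)(1 − 0.273×1.462/(0.108×25.1))]
= (1/1.462) ln[14.54 × 0.8528] = 0.6840 × ln(12.40) = 0.6840 × 2.517 = 1.722 d.
D_c = (k_d/k_a) L₀ e^(−k_d t_c) = (0.108/1.57) × 25.1 × e^(−0.108×1.722) = 0.06879 × 25.1 × 0.8303 = 1.434 mg/L.
Minimum DO = C_s − D_c = 7.90 − 1.434 = 6.466 mg/L.

t_c ≈ 1.72 d; D_c ≈ 1.43 mg/L; min DO ≈ 6.47 mg/L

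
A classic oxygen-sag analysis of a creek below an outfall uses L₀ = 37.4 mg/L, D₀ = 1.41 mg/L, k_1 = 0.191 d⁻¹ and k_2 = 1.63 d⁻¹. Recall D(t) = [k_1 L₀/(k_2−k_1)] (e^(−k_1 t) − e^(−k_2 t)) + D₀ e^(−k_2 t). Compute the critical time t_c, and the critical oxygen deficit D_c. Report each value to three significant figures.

t_c ≈ 1.26 d; D_c ≈ 3.45 mg/L

t_c = [1/(k_2−k_1)] ln[(k_2/k_1)(1 − D₀(k_2−k_1)/(k_1 L₀))]
= [1/(1.63−0.191)] ln[(1.63/0.191)(1 − 1.41×1.439/(0.191×37.4))]
= (1/1.439) ln[8.534 × 0.7160] = 0.6949 × ln(6.110) = 0.6949 × 1.810 = 1.258 d.
D_c = (k_1/k_2) L₀ e^(−k_1 t_c) = (0.191/1.63) × 37.4 × e^(−0.191×1.258) = 0.1172 × 37.4 × 0.7864 = 3.447 mg/L.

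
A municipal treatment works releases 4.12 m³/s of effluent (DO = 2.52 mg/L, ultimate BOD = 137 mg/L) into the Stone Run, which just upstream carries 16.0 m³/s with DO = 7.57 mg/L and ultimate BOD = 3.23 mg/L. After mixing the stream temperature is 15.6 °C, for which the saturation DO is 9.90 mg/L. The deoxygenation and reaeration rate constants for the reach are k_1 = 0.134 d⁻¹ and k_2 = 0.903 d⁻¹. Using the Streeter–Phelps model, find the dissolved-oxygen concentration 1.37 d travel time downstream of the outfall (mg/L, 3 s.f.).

Mixed DO = (16.0×7.57 + 4.12×2.52)/(16.0+4.12) = 131.5/20.12 = 6.536 mg/L.
Mixed L₀ = (16.0×3.23 + 4.12×137)/(20.12) = 616.1/20.12 = 30.62 mg/L.
Initial deficit D₀ = C_s − DO₀ = 9.90 − 6.536 = 3.364 mg/L.
D(1.37) = [0.134×30.62/(0.903−0.134)](e^(−0.134×1.37) − e^(−0.903×1.37)) + 3.364 e^(−0.903×1.37)
= 5.336 × (0.8323 − 0.2902) + 3.364 × 0.2902 = 3.869 mg/L.
DO = 9.90 − 3.869 = 6.031 mg/L.

DO ≈ 6.03 mg/L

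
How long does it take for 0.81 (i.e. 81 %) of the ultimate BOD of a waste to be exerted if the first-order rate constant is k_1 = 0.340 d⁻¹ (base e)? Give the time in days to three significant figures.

y/L₀ = 1 − e^(−k_1 t) = 0.81 ⇒ e^(−k_1 t) = 0.190
t = −ln(0.190) / 0.340 = 1.661 / 0.340 = 4.885 d.

t ≈ 4.88 d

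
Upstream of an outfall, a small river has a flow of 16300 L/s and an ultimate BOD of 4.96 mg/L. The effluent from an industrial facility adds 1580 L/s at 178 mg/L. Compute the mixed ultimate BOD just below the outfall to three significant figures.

20.3 mg/L

Flow-weighted mixing: C = (Q_r C_r + Q_w C_w)/(Q_r + Q_w)
= (16300×4.96 + 1580×178)/(16300 + 1580) = 362100/17880 = 20.25 mg/L.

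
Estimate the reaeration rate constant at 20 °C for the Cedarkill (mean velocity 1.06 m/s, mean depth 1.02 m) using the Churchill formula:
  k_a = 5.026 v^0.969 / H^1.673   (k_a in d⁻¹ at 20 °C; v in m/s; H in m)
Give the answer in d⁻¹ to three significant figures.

k_a ≈ 5.14 d⁻¹

k_a = 5.026 × 1.06^0.969 / 1.02^1.673 = 5.026 × 1.058 / 1.034 = 5.145 d⁻¹.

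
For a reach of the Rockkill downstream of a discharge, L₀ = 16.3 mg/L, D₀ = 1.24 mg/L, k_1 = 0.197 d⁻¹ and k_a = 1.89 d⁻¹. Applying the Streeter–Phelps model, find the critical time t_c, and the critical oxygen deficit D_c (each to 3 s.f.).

t_c = [1/(k_a−k_1)] ln[(k_a/k_1)(1 − D₀(k_a−k_1)/(k_1 L₀))]
= [1/(1.89−0.197)] ln[(1.89/0.197)(1 − 1.24×1.693/(0.197×16.3))]
= (1/1.693) ln[9.594 × 0.3462] = 0.5907 × ln(3.322) = 0.5907 × 1.200 = 0.7091 d.
L(t_c) = L₀ e^(−k_1 t_c) = 16.3 × 0.8696 = 14.17 mg/L, and at the critical point k_a D_c = k_1 L, so D_c = (0.197/1.89) × 14.17 = 1.477 mg/L.

t_c ≈ 0.709 d; D_c ≈ 1.48 mg/L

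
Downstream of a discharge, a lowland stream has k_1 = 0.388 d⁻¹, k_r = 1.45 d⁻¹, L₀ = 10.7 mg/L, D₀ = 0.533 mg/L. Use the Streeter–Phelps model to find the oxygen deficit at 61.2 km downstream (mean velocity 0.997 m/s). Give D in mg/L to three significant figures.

D ≈ 1.76 mg/L

Travel time t = x/v = 61.2 km / (0.997 m/s) = 61200 m / 0.997 m/s = 61380 s = 0.7105 d.
k_1 L₀/(k_r−k_1) = 0.388×10.7/(1.45−0.388) = 4.152/1.062 = 3.909 mg/L.
e^(−k_1 t) = e^(−0.388×0.7105) = 0.7591; e^(−k_r t) = e^(−1.45×0.7105) = 0.3569.
D = 3.909 × (0.7591 − 0.3569) + 0.533 × 0.3569 = 1.572 + 0.1903 = 1.762 mg/L.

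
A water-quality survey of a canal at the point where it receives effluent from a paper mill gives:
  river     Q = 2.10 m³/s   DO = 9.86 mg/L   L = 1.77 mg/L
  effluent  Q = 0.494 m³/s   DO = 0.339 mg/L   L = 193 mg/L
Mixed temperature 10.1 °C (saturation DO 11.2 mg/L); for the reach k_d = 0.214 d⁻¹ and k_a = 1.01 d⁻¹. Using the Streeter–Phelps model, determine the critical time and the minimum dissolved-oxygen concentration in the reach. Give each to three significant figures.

Mixed DO = (2.10×9.86 + 0.494×0.339)/(2.10+0.494) = 20.87/2.594 = 8.047 mg/L.
Mixed L₀ = (2.10×1.77 + 0.494×193)/(2.594) = 99.06/2.594 = 38.19 mg/L.
Initial deficit D₀ = C_s − DO₀ = 11.2 − 8.047 = 3.153 mg/L.
t_c = (1/0.7960) ln[(1.01/0.214)(1 − 3.153×0.7960/(0.214×38.19))] = 1.256 × ln(3.270) = 1.488 d.
D_c = (0.214/1.01) × 38.19 × e^(−0.214×1.488) = 0.2119 × 38.19 × 0.7272 = 5.884 mg/L.
Minimum DO = 11.2 − 5.884 = 5.316 mg/L.

t_c ≈ 1.49 d; minimum DO ≈ 5.32 mg/L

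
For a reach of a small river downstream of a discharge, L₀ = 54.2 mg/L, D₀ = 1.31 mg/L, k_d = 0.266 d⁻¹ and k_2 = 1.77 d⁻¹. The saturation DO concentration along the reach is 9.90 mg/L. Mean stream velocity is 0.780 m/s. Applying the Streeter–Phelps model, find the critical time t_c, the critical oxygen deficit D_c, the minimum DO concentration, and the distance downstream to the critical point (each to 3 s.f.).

t_c ≈ 1.16 d; D_c ≈ 5.98 mg/L; min DO ≈ 3.92 mg/L; x_c ≈ 78.3 km

t_c = [1/(k_2−k_d)] ln[(k_2/k_d)(1 − D₀(k_2−k_d)/(k_d L₀))]
= [1/(1.77−0.266)] ln[(1.77/0.266)(1 − 1.31×1.504/(0.266×54.2))]
= (1/1.504) ln[6.654 × 0.8633] = 0.6649 × ln(5.745) = 0.6649 × 1.748 = 1.162 d.
L(t_c) = L₀ e^(−k_d t_c) = 54.2 × 0.7340 = 39.78 mg/L, and at the critical point k_2 D_c = k_d L, so D_c = (0.266/1.77) × 39.78 = 5.979 mg/L.
Minimum DO = C_s − D_c = 9.90 − 5.979 = 3.921 mg/L.
x_c = v t_c = 0.780 m/s × 1.162 d × 86400 s/d = 78340 m ≈ 78.3 km.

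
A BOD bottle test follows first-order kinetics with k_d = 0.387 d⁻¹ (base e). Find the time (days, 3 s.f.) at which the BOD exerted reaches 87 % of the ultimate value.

t ≈ 5.27 d

y/L₀ = 1 − e^(−k_d t) = 0.87 ⇒ e^(−k_d t) = 0.130
t = −ln(0.130) / 0.387 = 2.040 / 0.387 = 5.272 d.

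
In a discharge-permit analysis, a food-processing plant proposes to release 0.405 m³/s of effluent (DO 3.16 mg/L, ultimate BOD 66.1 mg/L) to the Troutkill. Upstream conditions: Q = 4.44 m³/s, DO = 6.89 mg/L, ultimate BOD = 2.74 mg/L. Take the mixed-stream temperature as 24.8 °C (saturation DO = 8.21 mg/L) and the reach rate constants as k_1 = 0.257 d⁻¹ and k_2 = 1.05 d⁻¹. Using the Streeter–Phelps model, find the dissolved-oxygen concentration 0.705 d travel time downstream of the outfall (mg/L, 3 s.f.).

Mixed DO = (4.44×6.89 + 0.405×3.16)/(4.44+0.405) = 31.87/4.845 = 6.578 mg/L.
Mixed L₀ = (4.44×2.74 + 0.405×66.1)/(4.845) = 38.94/4.845 = 8.036 mg/L.
Initial deficit D₀ = C_s − DO₀ = 8.21 − 6.578 = 1.632 mg/L.
D(0.705) = [0.257×8.036/(1.05−0.257)](e^(−0.257×0.705) − e^(−1.05×0.705)) + 1.632 e^(−1.05×0.705)
= 2.604 × (0.8343 − 0.4770) + 1.632 × 0.4770 = 1.709 mg/L.
DO = 8.21 − 1.709 = 6.501 mg/L.

DO ≈ 6.50 mg/L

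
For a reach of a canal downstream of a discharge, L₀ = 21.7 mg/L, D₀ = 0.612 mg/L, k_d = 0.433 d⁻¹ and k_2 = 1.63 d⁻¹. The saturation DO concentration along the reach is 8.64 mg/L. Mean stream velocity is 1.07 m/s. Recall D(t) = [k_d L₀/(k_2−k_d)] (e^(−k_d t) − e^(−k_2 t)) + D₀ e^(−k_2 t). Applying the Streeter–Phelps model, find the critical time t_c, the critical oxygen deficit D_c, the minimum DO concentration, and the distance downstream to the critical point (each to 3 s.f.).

At the critical point dD/dt = 0, so k_d L₀ e^(−k_d t) = k_2 D. Substituting D(t) from the Streeter–Phelps equation and solving for t gives
t_c = ln[(k_2/k_d)(1 − D₀(k_2−k_d)/(k_d L₀))] / (k_2−k_d).
Here k_2−k_d = 1.197 d⁻¹ and 1 − D₀(k_2−k_d)/(k_d L₀) = 1 − 0.612×1.197/(0.433×21.7) = 0.9220, so
t_c = ln(3.764 × 0.9220) / 1.197 = 1.244 / 1.197 = 1.040 d.
D_c = (k_d/k_2) L₀ e^(−k_d t_c) = (0.433/1.63) × 21.7 × e^(−0.433×1.040) = 0.2656 × 21.7 × 0.6375 = 3.675 mg/L.
Minimum DO = C_s − D_c = 8.64 − 3.675 = 4.965 mg/L.
x_c = v t_c = 1.07 m/s × 1.040 d × 86400 s/d = 96110 m ≈ 96.1 km.

t_c ≈ 1.04 d; D_c ≈ 3.68 mg/L; min DO ≈ 4.96 mg/L; x_c ≈ 96.1 km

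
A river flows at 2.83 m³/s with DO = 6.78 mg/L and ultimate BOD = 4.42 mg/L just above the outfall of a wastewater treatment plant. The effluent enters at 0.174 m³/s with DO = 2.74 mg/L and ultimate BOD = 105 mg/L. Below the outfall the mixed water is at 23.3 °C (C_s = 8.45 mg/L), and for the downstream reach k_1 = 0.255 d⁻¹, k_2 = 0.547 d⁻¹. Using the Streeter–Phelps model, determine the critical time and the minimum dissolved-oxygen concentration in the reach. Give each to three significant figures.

t_c ≈ 1.79 d; minimum DO ≈ 5.43 mg/L

Mixed DO = (2.83×6.78 + 0.174×2.74)/(2.83+0.174) = 19.66/3.004 = 6.546 mg/L.
Mixed L₀ = (2.83×4.42 + 0.174×105)/(3.004) = 30.78/3.004 = 10.25 mg/L.
Initial deficit D₀ = C_s − DO₀ = 8.45 − 6.546 = 1.904 mg/L.
t_c = (1/0.2920) ln[(0.547/0.255)(1 − 1.904×0.2920/(0.255×10.25))] = 3.425 × ln(1.689) = 1.794 d.
D_c = (0.255/0.547) × 10.25 × e^(−0.255×1.794) = 0.4662 × 10.25 × 0.6328 = 3.023 mg/L.
Minimum DO = 8.45 − 3.023 = 5.427 mg/L.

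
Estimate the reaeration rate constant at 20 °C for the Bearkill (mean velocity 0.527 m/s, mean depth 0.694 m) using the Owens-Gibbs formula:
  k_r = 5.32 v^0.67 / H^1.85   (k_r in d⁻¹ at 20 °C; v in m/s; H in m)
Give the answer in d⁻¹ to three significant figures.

k_r = 5.32 × 0.527^0.67 / 0.694^1.85 = 5.32 × 0.6510 / 0.5088 = 6.808 d⁻¹.

k_r ≈ 6.81 d⁻¹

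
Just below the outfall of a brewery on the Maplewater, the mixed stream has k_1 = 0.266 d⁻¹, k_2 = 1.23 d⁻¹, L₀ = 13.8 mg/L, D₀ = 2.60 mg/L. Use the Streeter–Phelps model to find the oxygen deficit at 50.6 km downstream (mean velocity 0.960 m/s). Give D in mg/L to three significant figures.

D ≈ 2.67 mg/L

Travel time t = x/v = 50.6 km / (0.960 m/s) = 50600 m / 0.960 m/s = 52710 s = 0.6101 d.
k_1 L₀/(k_2−k_1) = 0.266×13.8/(1.23−0.266) = 3.671/0.9640 = 3.808 mg/L.
e^(−k_1 t) = e^(−0.266×0.6101) = 0.8502; e^(−k_2 t) = e^(−1.23×0.6101) = 0.4722.
D = 3.808 × (0.8502 − 0.4722) + 2.60 × 0.4722 = 1.439 + 1.228 = 2.667 mg/L.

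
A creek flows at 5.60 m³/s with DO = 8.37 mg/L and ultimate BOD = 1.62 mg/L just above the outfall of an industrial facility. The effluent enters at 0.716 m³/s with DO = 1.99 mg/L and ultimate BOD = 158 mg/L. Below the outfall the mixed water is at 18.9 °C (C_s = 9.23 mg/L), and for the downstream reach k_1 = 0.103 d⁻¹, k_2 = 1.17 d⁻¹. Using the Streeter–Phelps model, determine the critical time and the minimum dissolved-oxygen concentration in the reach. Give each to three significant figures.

Mixed DO = (5.60×8.37 + 0.716×1.99)/(5.60+0.716) = 48.30/6.316 = 7.647 mg/L.
Mixed L₀ = (5.60×1.62 + 0.716×158)/(6.316) = 122.2/6.316 = 19.35 mg/L.
Initial deficit D₀ = C_s − DO₀ = 9.23 − 7.647 = 1.583 mg/L.
t_c = (1/1.067) ln[(1.17/0.103)(1 − 1.583×1.067/(0.103×19.35))] = 0.9372 × ln(1.730) = 0.5136 d.
D_c = (0.103/1.17) × 19.35 × e^(−0.103×0.5136) = 0.08803 × 19.35 × 0.9485 = 1.615 mg/L.
Minimum DO = 9.23 − 1.615 = 7.615 mg/L.

t_c ≈ 0.514 d; minimum DO ≈ 7.61 mg/L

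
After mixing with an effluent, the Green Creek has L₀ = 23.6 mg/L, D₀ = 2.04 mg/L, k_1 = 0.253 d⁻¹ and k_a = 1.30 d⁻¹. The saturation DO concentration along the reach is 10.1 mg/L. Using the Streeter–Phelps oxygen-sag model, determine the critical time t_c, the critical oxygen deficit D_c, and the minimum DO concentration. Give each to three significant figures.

t_c ≈ 1.14 d; D_c ≈ 3.44 mg/L; min DO ≈ 6.66 mg/L

At the critical point dD/dt = 0, so k_1 L₀ e^(−k_1 t) = k_a D. Substituting D(t) from the Streeter–Phelps equation and solving for t gives
t_c = ln[(k_a/k_1)(1 − D₀(k_a−k_1)/(k_1 L₀))] / (k_a−k_1).
Here k_a−k_1 = 1.047 d⁻¹ and 1 − D₀(k_a−k_1)/(k_1 L₀) = 1 − 2.04×1.047/(0.253×23.6) = 0.6423, so
t_c = ln(5.138 × 0.6423) / 1.047 = 1.194 / 1.047 = 1.140 d.
L(t_c) = L₀ e^(−k_1 t_c) = 23.6 × 0.7494 = 17.69 mg/L, and at the critical point k_a D_c = k_1 L, so D_c = (0.253/1.30) × 17.69 = 3.442 mg/L.
Minimum DO = C_s − D_c = 10.1 − 3.442 = 6.658 mg/L.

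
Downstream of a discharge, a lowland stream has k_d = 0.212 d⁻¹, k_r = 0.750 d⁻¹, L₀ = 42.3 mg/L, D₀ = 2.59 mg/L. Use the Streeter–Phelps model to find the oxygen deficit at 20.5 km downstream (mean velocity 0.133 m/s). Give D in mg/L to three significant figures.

D ≈ 7.73 mg/L

Travel time t = x/v = 20.5 km / (0.133 m/s) = 20500 m / 0.133 m/s = 154100 s = 1.784 d.
k_d L₀/(k_r−k_d) = 0.212×42.3/(0.750−0.212) = 8.968/0.5380 = 16.67 mg/L.
e^(−k_d t) = e^(−0.212×1.784) = 0.6851; e^(−k_r t) = e^(−0.750×1.784) = 0.2624.
D = 16.67 × (0.6851 − 0.2624) + 2.59 × 0.2624 = 7.046 + 0.6796 = 7.726 mg/L.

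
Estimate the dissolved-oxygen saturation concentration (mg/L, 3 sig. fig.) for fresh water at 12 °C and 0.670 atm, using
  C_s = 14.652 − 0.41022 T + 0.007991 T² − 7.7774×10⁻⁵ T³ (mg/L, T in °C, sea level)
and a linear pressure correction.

At sea level: C_s = 14.652 − 0.41022×12 + 0.007991×12² − 7.7774×10⁻⁵×12³ = 10.75 mg/L.
Pressure correction: C_s' = 10.75 × 0.670 = 7.200 mg/L.

C_s ≈ 7.20 mg/L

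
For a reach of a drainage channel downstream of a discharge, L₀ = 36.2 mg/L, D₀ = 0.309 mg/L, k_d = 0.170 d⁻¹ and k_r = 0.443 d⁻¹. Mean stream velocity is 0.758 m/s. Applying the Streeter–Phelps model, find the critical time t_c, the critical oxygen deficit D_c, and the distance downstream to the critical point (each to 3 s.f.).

t_c ≈ 3.46 d; D_c ≈ 7.72 mg/L; x_c ≈ 226 km

t_c = [1/(k_r−k_d)] ln[(k_r/k_d)(1 − D₀(k_r−k_d)/(k_d L₀))]
= [1/(0.443−0.170)] ln[(0.443/0.170)(1 − 0.309×0.2730/(0.170×36.2))]
= (1/0.2730) ln[2.606 × 0.9863] = 3.663 × ln(2.570) = 3.663 × 0.9440 = 3.458 d.
D_c = (k_d/k_r) L₀ e^(−k_d t_c) = (0.170/0.443) × 36.2 × e^(−0.170×3.458) = 0.3837 × 36.2 × 0.5555 = 7.717 mg/L.
x_c = v t_c = 0.758 m/s × 3.458 d × 86400 s/d = 226500 m ≈ 226 km.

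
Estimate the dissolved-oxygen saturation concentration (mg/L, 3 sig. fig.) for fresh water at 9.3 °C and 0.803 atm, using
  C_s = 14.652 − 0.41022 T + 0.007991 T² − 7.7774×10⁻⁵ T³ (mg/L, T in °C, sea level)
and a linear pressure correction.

At sea level: C_s = 14.652 − 0.41022×9.3 + 0.007991×9.3² − 7.7774×10⁻⁵×9.3³ = 11.47 mg/L.
Pressure correction: C_s' = 11.47 × 0.803 = 9.207 mg/L.

C_s ≈ 9.21 mg/L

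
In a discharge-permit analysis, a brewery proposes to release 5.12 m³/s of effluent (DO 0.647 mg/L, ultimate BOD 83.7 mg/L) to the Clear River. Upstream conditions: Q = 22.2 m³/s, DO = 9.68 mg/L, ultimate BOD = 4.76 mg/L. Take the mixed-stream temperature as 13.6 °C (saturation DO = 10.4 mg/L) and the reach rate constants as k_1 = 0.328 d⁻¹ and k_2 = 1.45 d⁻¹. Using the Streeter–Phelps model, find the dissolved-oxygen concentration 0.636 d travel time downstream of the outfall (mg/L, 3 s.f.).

Mixed DO = (22.2×9.68 + 5.12×0.647)/(22.2+5.12) = 218.2/27.32 = 7.987 mg/L.
Mixed L₀ = (22.2×4.76 + 5.12×83.7)/(27.32) = 534.2/27.32 = 19.55 mg/L.
Initial deficit D₀ = C_s − DO₀ = 10.4 − 7.987 = 2.413 mg/L.
D(0.636) = [0.328×19.55/(1.45−0.328)](e^(−0.328×0.636) − e^(−1.45×0.636)) + 2.413 e^(−1.45×0.636)
= 5.716 × (0.8117 − 0.3976) + 2.413 × 0.3976 = 3.326 mg/L.
DO = 10.4 − 3.326 = 7.074 mg/L.

DO ≈ 7.07 mg/L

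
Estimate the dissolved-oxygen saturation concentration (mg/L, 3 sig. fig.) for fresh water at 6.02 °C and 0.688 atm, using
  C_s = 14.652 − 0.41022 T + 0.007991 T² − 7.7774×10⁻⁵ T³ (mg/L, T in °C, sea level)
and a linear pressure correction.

At sea level: C_s = 14.652 − 0.41022×6.02 + 0.007991×6.02² − 7.7774×10⁻⁵×6.02³ = 12.46 mg/L.
Pressure correction: C_s' = 12.46 × 0.688 = 8.569 mg/L.

C_s ≈ 8.57 mg/L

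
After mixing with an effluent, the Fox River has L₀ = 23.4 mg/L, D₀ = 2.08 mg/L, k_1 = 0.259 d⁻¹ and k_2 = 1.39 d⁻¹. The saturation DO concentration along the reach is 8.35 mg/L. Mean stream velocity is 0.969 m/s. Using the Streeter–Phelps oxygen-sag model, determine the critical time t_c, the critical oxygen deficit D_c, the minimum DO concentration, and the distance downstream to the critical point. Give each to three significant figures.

t_c ≈ 1.05 d; D_c ≈ 3.32 mg/L; min DO ≈ 5.03 mg/L; x_c ≈ 88.0 km

t_c = [1/(k_2−k_1)] ln[(k_2/k_1)(1 − D₀(k_2−k_1)/(k_1 L₀))]
= [1/(1.39−0.259)] ln[(1.39/0.259)(1 − 2.08×1.131/(0.259×23.4))]
= (1/1.131) ln[5.367 × 0.6118] = 0.8842 × ln(3.284) = 0.8842 × 1.189 = 1.051 d.
D_c = (k_1/k_2) L₀ e^(−k_1 t_c) = (0.259/1.39) × 23.4 × e^(−0.259×1.051) = 0.1863 × 23.4 × 0.7616 = 3.321 mg/L.
Minimum DO = C_s − D_c = 8.35 − 3.321 = 5.029 mg/L.
x_c = v t_c = 0.969 m/s × 1.051 d × 86400 s/d = 88010 m ≈ 88.0 km.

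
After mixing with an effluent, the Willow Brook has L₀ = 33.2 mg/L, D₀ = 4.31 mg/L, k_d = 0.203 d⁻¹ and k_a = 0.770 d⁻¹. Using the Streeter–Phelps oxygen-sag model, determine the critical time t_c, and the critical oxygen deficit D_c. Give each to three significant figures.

t_c ≈ 1.56 d; D_c ≈ 6.38 mg/L

With k_a/k_d = 3.793 and 1 − D₀(k_a−k_d)/(k_d L₀) = 0.6374,
t_c = ln(3.793 × 0.6374) / (0.770 − 0.203) = ln(2.418) / 0.5670 = 0.8828/0.5670 = 1.557 d.
L(t_c) = L₀ e^(−k_d t_c) = 33.2 × 0.7290 = 24.20 mg/L, and at the critical point k_a D_c = k_d L, so D_c = (0.203/0.770) × 24.20 = 6.381 mg/L.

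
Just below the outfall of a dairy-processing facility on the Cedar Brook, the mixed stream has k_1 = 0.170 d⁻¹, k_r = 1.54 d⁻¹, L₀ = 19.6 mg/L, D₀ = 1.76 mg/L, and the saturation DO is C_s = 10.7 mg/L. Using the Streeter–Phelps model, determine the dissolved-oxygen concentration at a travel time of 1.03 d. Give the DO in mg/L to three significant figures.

k_1 L₀/(k_r−k_1) = 0.170×19.6/(1.54−0.170) = 3.332/1.370 = 2.432 mg/L.
e^(−k_1 t) = e^(−0.170×1.030) = 0.8394; e^(−k_r t) = e^(−1.54×1.030) = 0.2047.
D = 2.432 × (0.8394 − 0.2047) + 1.76 × 0.2047 = 1.544 + 0.3603 = 1.904 mg/L.
DO = C_s − D = 10.7 − 1.904 = 8.796 mg/L.

DO ≈ 8.80 mg/L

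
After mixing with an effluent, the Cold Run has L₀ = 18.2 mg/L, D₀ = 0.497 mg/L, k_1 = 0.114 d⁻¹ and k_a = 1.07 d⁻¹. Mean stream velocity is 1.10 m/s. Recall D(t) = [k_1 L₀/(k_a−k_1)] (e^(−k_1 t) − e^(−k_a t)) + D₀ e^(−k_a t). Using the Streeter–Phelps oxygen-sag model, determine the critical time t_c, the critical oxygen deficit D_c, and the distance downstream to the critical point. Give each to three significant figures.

t_c ≈ 2.07 d; D_c ≈ 1.53 mg/L; x_c ≈ 197 km

At the critical point dD/dt = 0, so k_1 L₀ e^(−k_1 t) = k_a D. Substituting D(t) from the Streeter–Phelps equation and solving for t gives
t_c = ln[(k_a/k_1)(1 − D₀(k_a−k_1)/(k_1 L₀))] / (k_a−k_1).
Here k_a−k_1 = 0.9560 d⁻¹ and 1 − D₀(k_a−k_1)/(k_1 L₀) = 1 − 0.497×0.9560/(0.114×18.2) = 0.7710, so
t_c = ln(9.386 × 0.7710) / 0.9560 = 1.979 / 0.9560 = 2.070 d.
D_c = (k_1/k_a) L₀ e^(−k_1 t_c) = (0.114/1.07) × 18.2 × e^(−0.114×2.070) = 0.1065 × 18.2 × 0.7898 = 1.531 mg/L.
x_c = v t_c = 1.10 m/s × 2.070 d × 86400 s/d = 196800 m ≈ 197 km.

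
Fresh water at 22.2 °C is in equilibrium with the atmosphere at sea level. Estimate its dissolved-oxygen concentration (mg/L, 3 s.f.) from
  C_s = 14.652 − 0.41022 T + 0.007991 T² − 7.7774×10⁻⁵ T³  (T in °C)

C_s = 14.652 − 0.41022×22.2 + 0.007991×22.2² − 7.7774×10⁻⁵×22.2³ = 8.632 mg/L.

C_s ≈ 8.63 mg/L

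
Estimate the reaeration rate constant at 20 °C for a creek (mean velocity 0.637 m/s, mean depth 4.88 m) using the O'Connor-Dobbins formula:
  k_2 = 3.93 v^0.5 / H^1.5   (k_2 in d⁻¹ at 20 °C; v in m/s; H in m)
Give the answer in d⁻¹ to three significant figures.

k_2 = 3.93 × 0.637^0.5 / 4.88^1.5 = 3.93 × 0.7981 / 10.78 = 0.2910 d⁻¹.

k_2 ≈ 0.291 d⁻¹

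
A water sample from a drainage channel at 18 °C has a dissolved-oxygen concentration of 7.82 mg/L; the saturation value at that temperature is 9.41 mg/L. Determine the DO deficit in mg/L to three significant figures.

D ≈ 1.59 mg/L

D = C_s − C = 9.41 − 7.82 = 1.59 mg/L.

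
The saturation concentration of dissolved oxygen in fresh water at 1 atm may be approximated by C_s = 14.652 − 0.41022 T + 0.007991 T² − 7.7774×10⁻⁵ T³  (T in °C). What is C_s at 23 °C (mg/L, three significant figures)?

C_s ≈ 8.50 mg/L

C_s = 14.652 − 0.41022×23 + 0.007991×23² − 7.7774×10⁻⁵×23³ = 8.498 mg/L.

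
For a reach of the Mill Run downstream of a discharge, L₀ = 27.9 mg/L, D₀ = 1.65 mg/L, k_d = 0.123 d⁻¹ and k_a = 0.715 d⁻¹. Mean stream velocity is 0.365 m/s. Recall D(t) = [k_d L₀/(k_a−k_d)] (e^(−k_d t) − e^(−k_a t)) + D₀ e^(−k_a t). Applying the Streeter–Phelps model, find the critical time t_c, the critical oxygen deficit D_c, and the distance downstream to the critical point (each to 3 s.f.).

t_c ≈ 2.41 d; D_c ≈ 3.57 mg/L; x_c ≈ 75.9 km

At the critical point dD/dt = 0, so k_d L₀ e^(−k_d t) = k_a D. Substituting D(t) from the Streeter–Phelps equation and solving for t gives
t_c = ln[(k_a/k_d)(1 − D₀(k_a−k_d)/(k_d L₀))] / (k_a−k_d).
Here k_a−k_d = 0.5920 d⁻¹ and 1 − D₀(k_a−k_d)/(k_d L₀) = 1 − 1.65×0.5920/(0.123×27.9) = 0.7154, so
t_c = ln(5.813 × 0.7154) / 0.5920 = 1.425 / 0.5920 = 2.407 d.
D_c = (k_d/k_a) L₀ e^(−k_d t_c) = (0.123/0.715) × 27.9 × e^(−0.123×2.407) = 0.1720 × 27.9 × 0.7437 = 3.570 mg/L.
x_c = v t_c = 0.365 m/s × 2.407 d × 86400 s/d = 75920 m ≈ 75.9 km.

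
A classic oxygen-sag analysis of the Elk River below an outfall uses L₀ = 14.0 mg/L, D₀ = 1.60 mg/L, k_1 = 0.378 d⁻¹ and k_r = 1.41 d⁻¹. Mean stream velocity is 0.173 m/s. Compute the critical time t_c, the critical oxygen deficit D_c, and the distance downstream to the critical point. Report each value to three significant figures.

t_c ≈ 0.913 d; D_c ≈ 2.66 mg/L; x_c ≈ 13.7 km

With k_r/k_1 = 3.730 and 1 − D₀(k_r−k_1)/(k_1 L₀) = 0.6880,
t_c = ln(3.730 × 0.6880) / (1.41 − 0.378) = ln(2.566) / 1.032 = 0.9425/1.032 = 0.9132 d.
L(t_c) = L₀ e^(−k_1 t_c) = 14.0 × 0.7081 = 9.913 mg/L, and at the critical point k_r D_c = k_1 L, so D_c = (0.378/1.41) × 9.913 = 2.658 mg/L.
x_c = v t_c = 0.173 m/s × 0.9132 d × 86400 s/d = 13650 m ≈ 13.7 km.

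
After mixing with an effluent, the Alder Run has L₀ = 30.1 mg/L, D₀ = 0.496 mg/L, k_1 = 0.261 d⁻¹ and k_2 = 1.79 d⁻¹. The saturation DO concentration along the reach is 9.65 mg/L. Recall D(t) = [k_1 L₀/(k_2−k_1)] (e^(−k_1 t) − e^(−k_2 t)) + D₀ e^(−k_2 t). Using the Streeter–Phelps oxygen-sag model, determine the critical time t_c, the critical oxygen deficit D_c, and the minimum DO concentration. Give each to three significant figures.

t_c = [1/(k_2−k_1)] ln[(k_2/k_1)(1 − D₀(k_2−k_1)/(k_1 L₀))]
= [1/(1.79−0.261)] ln[(1.79/0.261)(1 − 0.496×1.529/(0.261×30.1))]
= (1/1.529) ln[6.858 × 0.9035] = 0.6540 × ln(6.196) = 0.6540 × 1.824 = 1.193 d.
D_c = (k_1/k_2) L₀ e^(−k_1 t_c) = (0.261/1.79) × 30.1 × e^(−0.261×1.193) = 0.1458 × 30.1 × 0.7325 = 3.215 mg/L.
Minimum DO = C_s − D_c = 9.65 − 3.215 = 6.435 mg/L.

t_c ≈ 1.19 d; D_c ≈ 3.21 mg/L; min DO ≈ 6.44 mg/L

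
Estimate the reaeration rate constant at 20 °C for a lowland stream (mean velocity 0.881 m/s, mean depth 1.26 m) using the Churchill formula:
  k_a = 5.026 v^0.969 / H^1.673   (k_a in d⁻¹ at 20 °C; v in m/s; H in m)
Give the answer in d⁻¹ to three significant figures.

k_a = 5.026 × 0.881^0.969 / 1.26^1.673 = 5.026 × 0.8845 / 1.472 = 3.020 d⁻¹.

k_a ≈ 3.02 d⁻¹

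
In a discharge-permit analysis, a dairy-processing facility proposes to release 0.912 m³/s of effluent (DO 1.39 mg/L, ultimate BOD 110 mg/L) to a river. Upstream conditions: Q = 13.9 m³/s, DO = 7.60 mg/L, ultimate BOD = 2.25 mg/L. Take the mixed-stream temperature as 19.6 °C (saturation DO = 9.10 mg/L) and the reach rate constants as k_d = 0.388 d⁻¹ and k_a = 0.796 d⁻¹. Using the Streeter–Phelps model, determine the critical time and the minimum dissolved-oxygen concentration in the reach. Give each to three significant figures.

t_c ≈ 1.14 d; minimum DO ≈ 6.32 mg/L

Mixed DO = (13.9×7.60 + 0.912×1.39)/(13.9+0.912) = 106.9/14.81 = 7.218 mg/L.
Mixed L₀ = (13.9×2.25 + 0.912×110)/(14.81) = 131.6/14.81 = 8.884 mg/L.
Initial deficit D₀ = C_s − DO₀ = 9.10 − 7.218 = 1.882 mg/L.
t_c = (1/0.4080) ln[(0.796/0.388)(1 − 1.882×0.4080/(0.388×8.884))] = 2.451 × ln(1.594) = 1.143 d.
D_c = (0.388/0.796) × 8.884 × e^(−0.388×1.143) = 0.4874 × 8.884 × 0.6417 = 2.779 mg/L.
Minimum DO = 9.10 − 2.779 = 6.321 mg/L.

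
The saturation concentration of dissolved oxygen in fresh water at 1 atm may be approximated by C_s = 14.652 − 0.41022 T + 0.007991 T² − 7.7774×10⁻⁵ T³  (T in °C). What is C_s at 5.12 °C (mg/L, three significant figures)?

C_s = 14.652 − 0.41022×5.12 + 0.007991×5.12² − 7.7774×10⁻⁵×5.12³ = 12.75 mg/L.

C_s ≈ 12.8 mg/L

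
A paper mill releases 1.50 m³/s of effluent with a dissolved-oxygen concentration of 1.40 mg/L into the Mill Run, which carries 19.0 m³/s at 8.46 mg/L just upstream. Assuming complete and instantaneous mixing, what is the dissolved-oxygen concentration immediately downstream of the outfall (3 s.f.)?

7.94 mg/L

Flow-weighted mixing: C = (Q_r C_r + Q_w C_w)/(Q_r + Q_w)
= (19.0×8.46 + 1.50×1.40)/(19.0 + 1.50) = 162.8/20.50 = 7.943 mg/L.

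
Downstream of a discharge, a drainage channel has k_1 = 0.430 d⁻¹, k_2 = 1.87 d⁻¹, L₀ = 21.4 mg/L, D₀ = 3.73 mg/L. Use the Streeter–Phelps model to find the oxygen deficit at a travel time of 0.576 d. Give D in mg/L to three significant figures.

D ≈ 4.08 mg/L

k_1 L₀/(k_2−k_1) = 0.430×21.4/(1.87−0.430) = 9.202/1.440 = 6.390 mg/L.
e^(−k_1 t) = e^(−0.430×0.5760) = 0.7806; e^(−k_2 t) = e^(−1.87×0.5760) = 0.3406.
D = 6.390 × (0.7806 − 0.3406) + 3.73 × 0.3406 = 2.812 + 1.270 = 4.082 mg/L.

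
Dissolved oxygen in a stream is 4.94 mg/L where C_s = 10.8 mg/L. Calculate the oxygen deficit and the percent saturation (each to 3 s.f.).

D = C_s − C = 10.8 − 4.94 = 5.86 mg/L.
% saturation = 4.94/10.8 × 100 = 45.7 %.

D ≈ 5.86 mg/L; 45.7 % saturation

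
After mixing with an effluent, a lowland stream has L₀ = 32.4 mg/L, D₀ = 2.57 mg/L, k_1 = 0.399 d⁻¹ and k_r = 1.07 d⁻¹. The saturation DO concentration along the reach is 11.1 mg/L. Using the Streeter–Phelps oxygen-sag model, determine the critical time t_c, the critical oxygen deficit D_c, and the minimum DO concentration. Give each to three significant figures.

t_c = [1/(k_r−k_1)] ln[(k_r/k_1)(1 − D₀(k_r−k_1)/(k_1 L₀))]
= [1/(1.07−0.399)] ln[(1.07/0.399)(1 − 2.57×0.6710/(0.399×32.4))]
= (1/0.6710) ln[2.682 × 0.8666] = 1.490 × ln(2.324) = 1.490 × 0.8433 = 1.257 d.
L(t_c) = L₀ e^(−k_1 t_c) = 32.4 × 0.6057 = 19.62 mg/L, and at the critical point k_r D_c = k_1 L, so D_c = (0.399/1.07) × 19.62 = 7.317 mg/L.
Minimum DO = C_s − D_c = 11.1 − 7.317 = 3.783 mg/L.

t_c ≈ 1.26 d; D_c ≈ 7.32 mg/L; min DO ≈ 3.78 mg/L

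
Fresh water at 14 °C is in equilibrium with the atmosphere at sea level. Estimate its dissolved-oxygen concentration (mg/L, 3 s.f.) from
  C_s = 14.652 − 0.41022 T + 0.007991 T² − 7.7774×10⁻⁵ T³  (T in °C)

C_s = 14.652 − 0.41022×14 + 0.007991×14² − 7.7774×10⁻⁵×14³ = 10.26 mg/L.

C_s ≈ 10.3 mg/L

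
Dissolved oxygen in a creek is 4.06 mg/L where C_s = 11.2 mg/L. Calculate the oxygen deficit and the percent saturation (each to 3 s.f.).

D ≈ 7.14 mg/L; 36.2 % saturation

D = C_s − C = 11.2 − 4.06 = 7.14 mg/L.
% saturation = 4.06/11.2 × 100 = 36.2 %.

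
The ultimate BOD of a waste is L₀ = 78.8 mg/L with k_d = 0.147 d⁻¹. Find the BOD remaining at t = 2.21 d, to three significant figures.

L ≈ 56.9 mg/L

L_t = L₀ e^(−k_d t) = 78.8 × e^(−0.147×2.21) = 78.8 × 0.7226 = 56.94 mg/L.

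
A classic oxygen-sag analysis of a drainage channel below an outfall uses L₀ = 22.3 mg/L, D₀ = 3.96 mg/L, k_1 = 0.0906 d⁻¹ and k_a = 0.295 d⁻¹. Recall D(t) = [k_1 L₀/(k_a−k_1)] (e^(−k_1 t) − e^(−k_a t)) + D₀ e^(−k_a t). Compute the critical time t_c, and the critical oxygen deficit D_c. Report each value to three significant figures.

t_c ≈ 3.27 d; D_c ≈ 5.09 mg/L

t_c = [1/(k_a−k_1)] ln[(k_a/k_1)(1 − D₀(k_a−k_1)/(k_1 L₀))]
= [1/(0.295−0.0906)] ln[(0.295/0.0906)(1 − 3.96×0.2044/(0.0906×22.3))]
= (1/0.2044) ln[3.256 × 0.5994] = 4.892 × ln(1.952) = 4.892 × 0.6686 = 3.271 d.
L(t_c) = L₀ e^(−k_1 t_c) = 22.3 × 0.7435 = 16.58 mg/L, and at the critical point k_a D_c = k_1 L, so D_c = (0.0906/0.295) × 16.58 = 5.092 mg/L.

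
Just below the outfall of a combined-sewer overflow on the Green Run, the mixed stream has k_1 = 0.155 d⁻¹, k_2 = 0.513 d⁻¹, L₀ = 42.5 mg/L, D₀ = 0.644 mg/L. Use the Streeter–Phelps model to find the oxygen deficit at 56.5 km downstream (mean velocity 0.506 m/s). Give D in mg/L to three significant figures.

D ≈ 5.91 mg/L

Travel time t = x/v = 56.5 km / (0.506 m/s) = 56500 m / 0.506 m/s = 111700 s = 1.292 d.
k_1 L₀/(k_2−k_1) = 0.155×42.5/(0.513−0.155) = 6.588/0.3580 = 18.40 mg/L.
e^(−k_1 t) = e^(−0.155×1.292) = 0.8185; e^(−k_2 t) = e^(−0.513×1.292) = 0.5153.
D = 18.40 × (0.8185 − 0.5153) + 0.644 × 0.5153 = 5.578 + 0.3319 = 5.910 mg/L.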